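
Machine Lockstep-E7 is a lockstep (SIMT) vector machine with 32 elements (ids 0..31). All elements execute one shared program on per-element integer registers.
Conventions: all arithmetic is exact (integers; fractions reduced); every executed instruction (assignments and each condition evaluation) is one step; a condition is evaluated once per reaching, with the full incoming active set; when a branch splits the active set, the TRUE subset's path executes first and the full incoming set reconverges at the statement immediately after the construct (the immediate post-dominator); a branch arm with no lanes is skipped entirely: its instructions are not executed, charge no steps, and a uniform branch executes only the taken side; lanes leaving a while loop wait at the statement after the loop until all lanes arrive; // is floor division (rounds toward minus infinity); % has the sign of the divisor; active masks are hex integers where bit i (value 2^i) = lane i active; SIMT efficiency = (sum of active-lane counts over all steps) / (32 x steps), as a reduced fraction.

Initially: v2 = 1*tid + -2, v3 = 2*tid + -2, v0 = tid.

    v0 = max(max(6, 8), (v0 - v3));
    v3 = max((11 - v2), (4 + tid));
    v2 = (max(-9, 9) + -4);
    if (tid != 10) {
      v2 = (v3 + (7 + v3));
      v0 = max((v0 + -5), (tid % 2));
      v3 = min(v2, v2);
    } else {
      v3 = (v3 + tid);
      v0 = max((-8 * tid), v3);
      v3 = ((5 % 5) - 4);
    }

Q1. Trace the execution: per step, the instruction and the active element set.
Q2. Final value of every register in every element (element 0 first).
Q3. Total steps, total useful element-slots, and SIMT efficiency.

step 0: v0 <- max(max(6, 8), (v0 - v3)) 0xffffffff
step 1: v3 <- max((11 - v2), (4 + tid)) 0xffffffff
step 2: v2 <- (max(-9, 9) + -4)      0xffffffff
step 3: eval (tid != 10)             0xffffffff
step 4: v2 <- (v3 + (7 + v3))        0xfffffbff
step 5: v0 <- max((v0 + -5), (tid % 2)) 0xfffffbff
step 6: v3 <- min(v2, v2)            0xfffffbff
step 7: v3 <- (v3 + tid)             0x00000400
step 8: v0 <- max((-8 * tid), v3)    0x00000400
step 9: v3 <- ((5 % 5) - 4)          0x00000400

Answer: 10 steps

v2: 33,31,29,27,25,25,27,29,31,33,5,37,39,41,43,45,47,49,51,53,55,57,59,61,63,65,67,69,71,73,75,77
v3: 33,31,29,27,25,25,27,29,31,33,-4,37,39,41,43,45,47,49,51,53,55,57,59,61,63,65,67,69,71,73,75,77
v0: 3,3,3,3,3,3,3,3,3,3,24,3,3,3,3,3,3,3,3,3,3,3,3,3,3,3,3,3,3,3,3,3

steps = 10; useful = 224; efficiency = 224/320 = 7/10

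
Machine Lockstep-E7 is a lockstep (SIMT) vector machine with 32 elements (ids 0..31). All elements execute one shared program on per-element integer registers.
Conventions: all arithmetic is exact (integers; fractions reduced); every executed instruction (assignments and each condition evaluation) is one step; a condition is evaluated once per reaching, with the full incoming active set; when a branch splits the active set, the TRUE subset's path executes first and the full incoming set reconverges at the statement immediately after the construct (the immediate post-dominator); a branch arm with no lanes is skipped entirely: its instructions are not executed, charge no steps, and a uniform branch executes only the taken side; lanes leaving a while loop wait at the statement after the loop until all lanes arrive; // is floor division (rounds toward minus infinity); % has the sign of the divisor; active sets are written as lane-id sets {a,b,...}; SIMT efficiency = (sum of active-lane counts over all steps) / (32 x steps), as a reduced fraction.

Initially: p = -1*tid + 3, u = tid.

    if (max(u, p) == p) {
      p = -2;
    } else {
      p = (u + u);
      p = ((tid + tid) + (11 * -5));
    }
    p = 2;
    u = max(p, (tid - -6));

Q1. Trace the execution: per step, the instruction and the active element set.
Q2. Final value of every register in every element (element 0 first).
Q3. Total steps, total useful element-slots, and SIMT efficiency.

step 0: eval (max(u, p) == p)        {0,1,2,3,4,5,6,7,8,9,10,11,12,13,14,15,16,17,18,19,20,21,22,23,24,25,26,27,28,29,30,31}
step 1: p <- -2                      {0,1}
step 2: p <- (u + u)                 {2,3,4,5,6,7,8,9,10,11,12,13,14,15,16,17,18,19,20,21,22,23,24,25,26,27,28,29,30,31}
step 3: p <- ((tid + tid) + (11 * -5)) {2,3,4,5,6,7,8,9,10,11,12,13,14,15,16,17,18,19,20,21,22,23,24,25,26,27,28,29,30,31}
step 4: p <- 2                       {0,1,2,3,4,5,6,7,8,9,10,11,12,13,14,15,16,17,18,19,20,21,22,23,24,25,26,27,28,29,30,31}
step 5: u <- max(p, (tid - -6))      {0,1,2,3,4,5,6,7,8,9,10,11,12,13,14,15,16,17,18,19,20,21,22,23,24,25,26,27,28,29,30,31}

Answer: 6 steps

p: 2,2,2,2,2,2,2,2,2,2,2,2,2,2,2,2,2,2,2,2,2,2,2,2,2,2,2,2,2,2,2,2
u: 6,7,8,9,10,11,12,13,14,15,16,17,18,19,20,21,22,23,24,25,26,27,28,29,30,31,32,33,34,35,36,37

steps = 6; useful = 158; efficiency = 158/192 = 79/96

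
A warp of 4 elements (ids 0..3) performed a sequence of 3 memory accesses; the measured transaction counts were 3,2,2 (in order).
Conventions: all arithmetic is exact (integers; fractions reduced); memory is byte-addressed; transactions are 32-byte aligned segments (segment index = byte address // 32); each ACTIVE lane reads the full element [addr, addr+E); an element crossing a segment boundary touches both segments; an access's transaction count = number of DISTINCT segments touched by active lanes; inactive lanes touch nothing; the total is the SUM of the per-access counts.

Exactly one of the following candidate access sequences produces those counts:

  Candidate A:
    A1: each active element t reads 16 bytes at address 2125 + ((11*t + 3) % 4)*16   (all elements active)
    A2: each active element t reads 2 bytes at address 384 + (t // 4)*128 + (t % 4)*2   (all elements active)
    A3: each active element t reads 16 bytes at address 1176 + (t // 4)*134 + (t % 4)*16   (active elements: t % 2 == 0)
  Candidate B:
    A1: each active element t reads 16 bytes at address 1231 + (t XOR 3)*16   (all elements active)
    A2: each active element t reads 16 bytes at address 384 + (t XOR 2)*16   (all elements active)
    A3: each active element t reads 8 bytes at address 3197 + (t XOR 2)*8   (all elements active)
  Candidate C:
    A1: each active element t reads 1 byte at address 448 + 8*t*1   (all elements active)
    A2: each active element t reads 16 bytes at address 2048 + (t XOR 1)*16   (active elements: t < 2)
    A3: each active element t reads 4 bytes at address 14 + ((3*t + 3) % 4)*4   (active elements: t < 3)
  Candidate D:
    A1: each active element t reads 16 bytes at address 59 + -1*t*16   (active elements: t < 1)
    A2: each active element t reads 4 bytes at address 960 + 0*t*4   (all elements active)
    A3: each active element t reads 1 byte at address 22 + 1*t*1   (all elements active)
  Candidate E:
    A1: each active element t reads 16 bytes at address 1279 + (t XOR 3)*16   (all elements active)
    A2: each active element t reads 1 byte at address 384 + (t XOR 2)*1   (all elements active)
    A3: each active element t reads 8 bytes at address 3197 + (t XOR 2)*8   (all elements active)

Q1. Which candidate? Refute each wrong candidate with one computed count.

A: A2 gives 1 transaction, not 2
C: A1 gives 1 transaction, not 3
D: A1 gives 2 transactions, not 3
E: A2 gives 1 transaction, not 2
B: all counts match (3,2,2)

Answer: B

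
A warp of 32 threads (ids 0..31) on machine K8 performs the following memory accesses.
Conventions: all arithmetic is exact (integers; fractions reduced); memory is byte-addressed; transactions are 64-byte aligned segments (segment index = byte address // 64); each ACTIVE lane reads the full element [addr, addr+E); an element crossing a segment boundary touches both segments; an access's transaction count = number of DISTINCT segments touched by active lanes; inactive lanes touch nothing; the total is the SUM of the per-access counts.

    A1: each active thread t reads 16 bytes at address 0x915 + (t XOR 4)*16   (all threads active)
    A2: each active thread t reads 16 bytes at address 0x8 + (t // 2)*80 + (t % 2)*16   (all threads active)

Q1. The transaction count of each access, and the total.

A1: 9 transactions
A2: 20 transactions

Answer: 9,20; total 29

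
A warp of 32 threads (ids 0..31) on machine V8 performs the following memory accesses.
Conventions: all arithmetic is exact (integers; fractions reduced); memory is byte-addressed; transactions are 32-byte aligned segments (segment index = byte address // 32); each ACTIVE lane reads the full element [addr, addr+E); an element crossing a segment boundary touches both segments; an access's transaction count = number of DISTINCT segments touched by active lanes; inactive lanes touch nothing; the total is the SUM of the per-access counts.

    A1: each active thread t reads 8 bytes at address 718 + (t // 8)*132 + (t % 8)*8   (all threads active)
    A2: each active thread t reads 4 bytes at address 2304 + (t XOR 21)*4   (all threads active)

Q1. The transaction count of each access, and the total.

A1: 12 transactions
A2: 4 transactions

Answer: 12,4; total 16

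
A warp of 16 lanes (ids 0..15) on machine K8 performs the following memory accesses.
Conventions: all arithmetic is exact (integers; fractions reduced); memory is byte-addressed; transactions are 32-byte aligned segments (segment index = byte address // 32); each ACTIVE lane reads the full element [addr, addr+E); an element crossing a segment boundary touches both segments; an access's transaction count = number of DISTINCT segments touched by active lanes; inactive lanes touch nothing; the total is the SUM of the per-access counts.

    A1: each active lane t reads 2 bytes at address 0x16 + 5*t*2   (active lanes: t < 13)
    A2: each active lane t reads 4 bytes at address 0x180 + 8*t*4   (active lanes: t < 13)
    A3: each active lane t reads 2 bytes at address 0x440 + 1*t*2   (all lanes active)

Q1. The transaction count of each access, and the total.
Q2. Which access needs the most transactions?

A1: 5 transactions
A2: 13 transactions
A3: 1 transaction

Answer: 5,13,1; total 19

Answer: A2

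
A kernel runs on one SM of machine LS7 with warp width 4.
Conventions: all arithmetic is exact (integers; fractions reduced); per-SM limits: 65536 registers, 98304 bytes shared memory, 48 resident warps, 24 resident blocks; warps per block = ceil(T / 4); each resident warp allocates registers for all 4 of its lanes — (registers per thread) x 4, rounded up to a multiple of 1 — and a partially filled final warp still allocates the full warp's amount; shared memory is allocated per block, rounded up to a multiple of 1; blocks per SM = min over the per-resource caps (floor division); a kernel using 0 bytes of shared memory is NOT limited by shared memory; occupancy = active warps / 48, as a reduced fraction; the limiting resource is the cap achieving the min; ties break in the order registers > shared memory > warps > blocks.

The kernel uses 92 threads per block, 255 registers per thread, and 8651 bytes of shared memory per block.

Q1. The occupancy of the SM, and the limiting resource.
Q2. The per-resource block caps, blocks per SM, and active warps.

Answer: occupancy 23/24, limited by registers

registers: 2 blocks
shared memory: 11 blocks
warps: 2 blocks
blocks: 24 blocks

Answer: 2 blocks, 46 active warps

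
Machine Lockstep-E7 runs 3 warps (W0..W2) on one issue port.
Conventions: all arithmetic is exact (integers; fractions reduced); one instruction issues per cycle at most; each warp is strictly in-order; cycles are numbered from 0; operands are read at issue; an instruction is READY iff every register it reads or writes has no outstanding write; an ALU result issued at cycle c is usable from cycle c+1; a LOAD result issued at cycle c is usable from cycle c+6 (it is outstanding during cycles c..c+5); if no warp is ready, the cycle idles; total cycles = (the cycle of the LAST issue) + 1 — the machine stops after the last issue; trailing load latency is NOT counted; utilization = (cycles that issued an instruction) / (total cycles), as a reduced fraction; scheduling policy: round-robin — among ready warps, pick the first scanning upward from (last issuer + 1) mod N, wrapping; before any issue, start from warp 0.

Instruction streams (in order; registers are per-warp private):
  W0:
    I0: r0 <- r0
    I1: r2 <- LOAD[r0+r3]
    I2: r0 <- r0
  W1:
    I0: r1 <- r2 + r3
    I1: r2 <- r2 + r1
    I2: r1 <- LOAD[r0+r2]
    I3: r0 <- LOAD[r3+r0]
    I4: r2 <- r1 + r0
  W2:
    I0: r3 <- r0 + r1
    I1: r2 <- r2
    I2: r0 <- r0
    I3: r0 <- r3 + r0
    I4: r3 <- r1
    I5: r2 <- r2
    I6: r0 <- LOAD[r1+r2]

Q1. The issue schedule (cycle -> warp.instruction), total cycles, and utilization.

cycle 0: W0.I0
cycle 1: W1.I0
cycle 2: W2.I0
cycle 3: W0.I1
cycle 4: W1.I1
cycle 5: W2.I1
cycle 6: W0.I2
cycle 7: W1.I2
cycle 8: W2.I2
cycle 9: W1.I3
cycle 10: W2.I3
cycle 11: W2.I4
cycle 12: W2.I5
cycle 13: W2.I6
cycle 14: idle
cycle 15: W1.I4

Answer: 16 cycles, utilization 15/16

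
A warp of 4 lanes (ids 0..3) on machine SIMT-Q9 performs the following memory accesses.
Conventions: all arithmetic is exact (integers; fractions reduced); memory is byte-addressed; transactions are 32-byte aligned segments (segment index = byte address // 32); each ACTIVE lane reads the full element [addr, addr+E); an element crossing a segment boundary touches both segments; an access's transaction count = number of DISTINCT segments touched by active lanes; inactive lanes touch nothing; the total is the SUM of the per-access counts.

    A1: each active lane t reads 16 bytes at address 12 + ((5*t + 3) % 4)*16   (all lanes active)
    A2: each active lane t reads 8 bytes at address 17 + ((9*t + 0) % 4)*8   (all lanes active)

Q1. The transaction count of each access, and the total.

A1: 3 transactions
A2: 2 transactions

Answer: 3,2; total 5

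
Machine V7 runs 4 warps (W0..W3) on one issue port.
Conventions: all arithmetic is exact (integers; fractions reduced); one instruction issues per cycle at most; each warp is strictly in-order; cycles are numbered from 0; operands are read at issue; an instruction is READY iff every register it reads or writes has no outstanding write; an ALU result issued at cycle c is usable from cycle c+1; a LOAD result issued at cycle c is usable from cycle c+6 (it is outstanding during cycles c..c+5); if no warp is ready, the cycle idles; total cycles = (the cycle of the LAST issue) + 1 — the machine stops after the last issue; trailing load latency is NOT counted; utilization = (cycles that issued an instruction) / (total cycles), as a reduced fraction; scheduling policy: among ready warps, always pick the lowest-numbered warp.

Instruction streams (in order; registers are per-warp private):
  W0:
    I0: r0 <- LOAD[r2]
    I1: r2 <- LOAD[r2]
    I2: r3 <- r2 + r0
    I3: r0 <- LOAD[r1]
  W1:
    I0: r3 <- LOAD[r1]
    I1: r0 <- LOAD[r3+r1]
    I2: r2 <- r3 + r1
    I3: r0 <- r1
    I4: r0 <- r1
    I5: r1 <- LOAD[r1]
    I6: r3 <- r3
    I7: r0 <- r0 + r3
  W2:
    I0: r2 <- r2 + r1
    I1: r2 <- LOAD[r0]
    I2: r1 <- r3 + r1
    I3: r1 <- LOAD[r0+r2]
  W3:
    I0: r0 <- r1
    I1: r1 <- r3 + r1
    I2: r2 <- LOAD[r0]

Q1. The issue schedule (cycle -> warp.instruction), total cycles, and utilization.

cycle 0: W0.I0
cycle 1: W0.I1
cycle 2: W1.I0
cycle 3: W2.I0
cycle 4: W2.I1
cycle 5: W2.I2
cycle 6: W3.I0
cycle 7: W0.I2
cycle 8: W0.I3
cycle 9: W1.I1
cycle 10: W1.I2
cycle 11: W2.I3
cycle 12: W3.I1
cycle 13: W3.I2
cycle 14: idle
cycle 15: W1.I3
cycle 16: W1.I4
cycle 17: W1.I5
cycle 18: W1.I6
cycle 19: W1.I7

Answer: 20 cycles, utilization 19/20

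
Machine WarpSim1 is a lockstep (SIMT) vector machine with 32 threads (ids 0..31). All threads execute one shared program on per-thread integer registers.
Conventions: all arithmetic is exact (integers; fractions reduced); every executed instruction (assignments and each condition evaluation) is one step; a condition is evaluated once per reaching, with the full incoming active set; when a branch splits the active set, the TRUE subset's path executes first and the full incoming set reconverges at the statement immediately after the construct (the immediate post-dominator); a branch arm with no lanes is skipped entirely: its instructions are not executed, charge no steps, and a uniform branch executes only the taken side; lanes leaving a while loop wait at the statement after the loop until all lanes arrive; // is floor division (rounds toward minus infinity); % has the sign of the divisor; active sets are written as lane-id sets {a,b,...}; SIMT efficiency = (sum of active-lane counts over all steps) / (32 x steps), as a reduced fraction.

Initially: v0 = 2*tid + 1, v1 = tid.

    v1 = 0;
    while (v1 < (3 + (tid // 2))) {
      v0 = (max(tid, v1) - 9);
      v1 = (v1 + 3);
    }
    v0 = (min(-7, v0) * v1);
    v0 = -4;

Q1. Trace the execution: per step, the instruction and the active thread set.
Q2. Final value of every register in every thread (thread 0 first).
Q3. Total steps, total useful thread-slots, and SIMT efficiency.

step 0: v1 <- 0                      {0,1,2,3,4,5,6,7,8,9,10,11,12,13,14,15,16,17,18,19,20,21,22,23,24,25,26,27,28,29,30,31}
step 1: eval (v1 < (3 + (tid // 2))) {0,1,2,3,4,5,6,7,8,9,10,11,12,13,14,15,16,17,18,19,20,21,22,23,24,25,26,27,28,29,30,31}
step 2: v0 <- (max(tid, v1) - 9)     {0,1,2,3,4,5,6,7,8,9,10,11,12,13,14,15,16,17,18,19,20,21,22,23,24,25,26,27,28,29,30,31}
step 3: v1 <- (v1 + 3)               {0,1,2,3,4,5,6,7,8,9,10,11,12,13,14,15,16,17,18,19,20,21,22,23,24,25,26,27,28,29,30,31}
step 4: eval (v1 < (3 + (tid // 2))) {0,1,2,3,4,5,6,7,8,9,10,11,12,13,14,15,16,17,18,19,20,21,22,23,24,25,26,27,28,29,30,31}
step 5: v0 <- (max(tid, v1) - 9)     {2,3,4,5,6,7,8,9,10,11,12,13,14,15,16,17,18,19,20,21,22,23,24,25,26,27,28,29,30,31}
step 6: v1 <- (v1 + 3)               {2,3,4,5,6,7,8,9,10,11,12,13,14,15,16,17,18,19,20,21,22,23,24,25,26,27,28,29,30,31}
step 7: eval (v1 < (3 + (tid // 2))) {2,3,4,5,6,7,8,9,10,11,12,13,14,15,16,17,18,19,20,21,22,23,24,25,26,27,28,29,30,31}
step 8: v0 <- (max(tid, v1) - 9)     {8,9,10,11,12,13,14,15,16,17,18,19,20,21,22,23,24,25,26,27,28,29,30,31}
step 9: v1 <- (v1 + 3)               {8,9,10,11,12,13,14,15,16,17,18,19,20,21,22,23,24,25,26,27,28,29,30,31}
step 10: eval (v1 < (3 + (tid // 2))) {8,9,10,11,12,13,14,15,16,17,18,19,20,21,22,23,24,25,26,27,28,29,30,31}
step 11: v0 <- (max(tid, v1) - 9)     {14,15,16,17,18,19,20,21,22,23,24,25,26,27,28,29,30,31}
step 12: v1 <- (v1 + 3)               {14,15,16,17,18,19,20,21,22,23,24,25,26,27,28,29,30,31}
step 13: eval (v1 < (3 + (tid // 2))) {14,15,16,17,18,19,20,21,22,23,24,25,26,27,28,29,30,31}
step 14: v0 <- (max(tid, v1) - 9)     {20,21,22,23,24,25,26,27,28,29,30,31}
step 15: v1 <- (v1 + 3)               {20,21,22,23,24,25,26,27,28,29,30,31}
step 16: eval (v1 < (3 + (tid // 2))) {20,21,22,23,24,25,26,27,28,29,30,31}
step 17: v0 <- (max(tid, v1) - 9)     {26,27,28,29,30,31}
step 18: v1 <- (v1 + 3)               {26,27,28,29,30,31}
step 19: eval (v1 < (3 + (tid // 2))) {26,27,28,29,30,31}
step 20: v0 <- (min(-7, v0) * v1)     {0,1,2,3,4,5,6,7,8,9,10,11,12,13,14,15,16,17,18,19,20,21,22,23,24,25,26,27,28,29,30,31}
step 21: v0 <- -4                     {0,1,2,3,4,5,6,7,8,9,10,11,12,13,14,15,16,17,18,19,20,21,22,23,24,25,26,27,28,29,30,31}

Answer: 22 steps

v0: -4,-4,-4,-4,-4,-4,-4,-4,-4,-4,-4,-4,-4,-4,-4,-4,-4,-4,-4,-4,-4,-4,-4,-4,-4,-4,-4,-4,-4,-4,-4,-4
v1: 3,3,6,6,6,6,6,6,9,9,9,9,9,9,12,12,12,12,12,12,15,15,15,15,15,15,18,18,18,18,18,18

steps = 22; useful = 494; efficiency = 494/704 = 247/352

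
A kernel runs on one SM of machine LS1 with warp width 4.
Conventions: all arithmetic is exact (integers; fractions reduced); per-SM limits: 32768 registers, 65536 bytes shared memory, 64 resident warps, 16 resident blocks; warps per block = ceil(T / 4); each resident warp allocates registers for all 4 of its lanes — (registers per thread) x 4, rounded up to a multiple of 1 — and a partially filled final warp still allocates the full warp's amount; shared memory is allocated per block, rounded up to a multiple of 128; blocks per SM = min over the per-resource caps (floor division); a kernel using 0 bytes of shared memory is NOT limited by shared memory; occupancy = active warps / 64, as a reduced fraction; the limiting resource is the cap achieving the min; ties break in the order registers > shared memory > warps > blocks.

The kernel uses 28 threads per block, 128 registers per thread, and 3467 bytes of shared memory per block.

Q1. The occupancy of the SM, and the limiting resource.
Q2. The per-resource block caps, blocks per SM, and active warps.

Answer: occupancy 63/64, limited by registers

registers: 9 blocks
shared memory: 18 blocks
warps: 9 blocks
blocks: 16 blocks

Answer: 9 blocks, 63 active warps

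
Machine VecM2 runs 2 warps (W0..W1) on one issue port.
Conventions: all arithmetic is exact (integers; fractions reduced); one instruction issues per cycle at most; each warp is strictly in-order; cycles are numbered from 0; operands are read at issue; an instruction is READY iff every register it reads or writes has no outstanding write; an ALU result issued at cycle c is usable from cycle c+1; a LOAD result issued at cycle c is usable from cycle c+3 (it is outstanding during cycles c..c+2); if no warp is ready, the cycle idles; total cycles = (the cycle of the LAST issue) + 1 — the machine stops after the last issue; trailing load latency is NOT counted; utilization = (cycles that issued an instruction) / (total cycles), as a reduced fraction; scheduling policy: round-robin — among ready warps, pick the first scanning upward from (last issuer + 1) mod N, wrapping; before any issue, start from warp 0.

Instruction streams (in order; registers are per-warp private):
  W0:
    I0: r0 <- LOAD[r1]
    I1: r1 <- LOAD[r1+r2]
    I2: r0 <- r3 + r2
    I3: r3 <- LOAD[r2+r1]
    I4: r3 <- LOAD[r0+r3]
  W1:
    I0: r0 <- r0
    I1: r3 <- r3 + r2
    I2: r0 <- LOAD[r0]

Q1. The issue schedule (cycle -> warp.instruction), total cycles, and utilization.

cycle 0: W0.I0
cycle 1: W1.I0
cycle 2: W0.I1
cycle 3: W1.I1
cycle 4: W0.I2
cycle 5: W1.I2
cycle 6: W0.I3
cycle 7: idle
cycle 8: idle
cycle 9: W0.I4

Answer: 10 cycles, utilization 4/5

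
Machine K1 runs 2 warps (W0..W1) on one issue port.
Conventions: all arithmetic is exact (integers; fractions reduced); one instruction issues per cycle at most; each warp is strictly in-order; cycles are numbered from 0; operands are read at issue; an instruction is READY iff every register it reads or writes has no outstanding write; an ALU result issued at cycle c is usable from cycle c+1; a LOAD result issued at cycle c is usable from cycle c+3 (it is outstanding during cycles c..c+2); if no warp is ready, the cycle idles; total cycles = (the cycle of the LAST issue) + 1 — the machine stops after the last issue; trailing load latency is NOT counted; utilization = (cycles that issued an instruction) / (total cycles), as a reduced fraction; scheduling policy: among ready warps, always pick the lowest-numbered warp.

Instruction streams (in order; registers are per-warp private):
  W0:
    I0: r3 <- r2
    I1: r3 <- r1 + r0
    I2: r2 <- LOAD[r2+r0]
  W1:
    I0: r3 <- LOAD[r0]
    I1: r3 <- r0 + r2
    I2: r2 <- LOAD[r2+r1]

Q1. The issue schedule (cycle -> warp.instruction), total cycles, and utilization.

cycle 0: W0.I0
cycle 1: W0.I1
cycle 2: W0.I2
cycle 3: W1.I0
cycle 4: idle
cycle 5: idle
cycle 6: W1.I1
cycle 7: W1.I2

Answer: 8 cycles, utilization 3/4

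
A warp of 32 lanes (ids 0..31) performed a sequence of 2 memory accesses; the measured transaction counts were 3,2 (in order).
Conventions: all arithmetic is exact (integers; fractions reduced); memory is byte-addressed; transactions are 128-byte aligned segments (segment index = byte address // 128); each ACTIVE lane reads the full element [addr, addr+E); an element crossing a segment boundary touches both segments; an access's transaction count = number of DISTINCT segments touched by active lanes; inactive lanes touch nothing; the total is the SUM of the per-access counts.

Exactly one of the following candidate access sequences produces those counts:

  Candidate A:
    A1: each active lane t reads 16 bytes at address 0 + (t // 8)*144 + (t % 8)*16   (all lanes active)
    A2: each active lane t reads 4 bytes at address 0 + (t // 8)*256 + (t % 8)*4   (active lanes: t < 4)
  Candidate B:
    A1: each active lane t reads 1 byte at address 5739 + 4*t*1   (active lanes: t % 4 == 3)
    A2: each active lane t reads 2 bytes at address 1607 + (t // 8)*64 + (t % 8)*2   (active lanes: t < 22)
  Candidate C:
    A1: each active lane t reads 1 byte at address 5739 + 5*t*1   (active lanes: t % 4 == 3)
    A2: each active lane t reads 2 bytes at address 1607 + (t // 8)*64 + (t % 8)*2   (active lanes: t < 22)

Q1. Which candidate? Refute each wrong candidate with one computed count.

A: A1 gives 5 transactions, not 3
B: A1 gives 2 transactions, not 3
C: all counts match (3,2)

Answer: C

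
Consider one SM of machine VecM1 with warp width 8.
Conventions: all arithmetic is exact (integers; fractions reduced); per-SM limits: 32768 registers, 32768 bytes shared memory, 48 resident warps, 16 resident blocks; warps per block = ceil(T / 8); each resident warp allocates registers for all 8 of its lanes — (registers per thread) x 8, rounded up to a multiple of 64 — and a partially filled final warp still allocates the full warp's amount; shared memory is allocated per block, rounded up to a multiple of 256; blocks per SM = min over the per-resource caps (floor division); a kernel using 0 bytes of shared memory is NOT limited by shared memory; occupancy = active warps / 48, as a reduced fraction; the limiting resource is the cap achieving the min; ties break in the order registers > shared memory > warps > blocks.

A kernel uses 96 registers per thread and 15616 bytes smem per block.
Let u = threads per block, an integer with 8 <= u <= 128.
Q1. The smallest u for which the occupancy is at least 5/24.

Answer: u = 33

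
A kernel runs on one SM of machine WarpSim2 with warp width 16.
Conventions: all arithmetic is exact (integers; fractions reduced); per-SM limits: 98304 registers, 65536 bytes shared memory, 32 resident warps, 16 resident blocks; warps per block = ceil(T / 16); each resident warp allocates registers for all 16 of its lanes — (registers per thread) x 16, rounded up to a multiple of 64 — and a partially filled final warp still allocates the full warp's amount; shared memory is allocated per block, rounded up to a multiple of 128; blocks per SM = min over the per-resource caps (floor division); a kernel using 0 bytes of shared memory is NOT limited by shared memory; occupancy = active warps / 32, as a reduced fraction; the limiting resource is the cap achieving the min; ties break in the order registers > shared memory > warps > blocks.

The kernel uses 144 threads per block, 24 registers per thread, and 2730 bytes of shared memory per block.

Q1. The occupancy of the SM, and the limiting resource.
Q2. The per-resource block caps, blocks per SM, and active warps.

Answer: occupancy 27/32, limited by warps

registers: 28 blocks
shared memory: 23 blocks
warps: 3 blocks
blocks: 16 blocks

Answer: 3 blocks, 27 active warps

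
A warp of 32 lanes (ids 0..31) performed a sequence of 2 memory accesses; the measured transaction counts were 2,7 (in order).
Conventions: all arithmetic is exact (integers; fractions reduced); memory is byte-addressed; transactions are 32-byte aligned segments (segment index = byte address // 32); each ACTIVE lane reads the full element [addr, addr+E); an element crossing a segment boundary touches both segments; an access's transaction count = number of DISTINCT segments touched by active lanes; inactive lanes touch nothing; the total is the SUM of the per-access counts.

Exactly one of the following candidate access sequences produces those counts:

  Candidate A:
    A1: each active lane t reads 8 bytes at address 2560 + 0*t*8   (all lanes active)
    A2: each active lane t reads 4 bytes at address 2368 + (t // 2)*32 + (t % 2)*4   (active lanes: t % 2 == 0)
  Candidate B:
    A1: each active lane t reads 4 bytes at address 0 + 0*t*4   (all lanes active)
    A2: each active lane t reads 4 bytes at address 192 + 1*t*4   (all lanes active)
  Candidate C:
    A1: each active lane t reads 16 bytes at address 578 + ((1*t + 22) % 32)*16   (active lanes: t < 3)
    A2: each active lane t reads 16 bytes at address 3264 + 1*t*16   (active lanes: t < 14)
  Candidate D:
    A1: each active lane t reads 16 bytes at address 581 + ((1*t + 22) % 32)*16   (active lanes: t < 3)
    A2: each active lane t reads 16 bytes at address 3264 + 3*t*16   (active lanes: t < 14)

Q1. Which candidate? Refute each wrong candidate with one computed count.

A: A1 gives 1 transaction, not 2
B: A1 gives 1 transaction, not 2
D: A2 gives 14 transactions, not 7
C: all counts match (2,7)

Answer: C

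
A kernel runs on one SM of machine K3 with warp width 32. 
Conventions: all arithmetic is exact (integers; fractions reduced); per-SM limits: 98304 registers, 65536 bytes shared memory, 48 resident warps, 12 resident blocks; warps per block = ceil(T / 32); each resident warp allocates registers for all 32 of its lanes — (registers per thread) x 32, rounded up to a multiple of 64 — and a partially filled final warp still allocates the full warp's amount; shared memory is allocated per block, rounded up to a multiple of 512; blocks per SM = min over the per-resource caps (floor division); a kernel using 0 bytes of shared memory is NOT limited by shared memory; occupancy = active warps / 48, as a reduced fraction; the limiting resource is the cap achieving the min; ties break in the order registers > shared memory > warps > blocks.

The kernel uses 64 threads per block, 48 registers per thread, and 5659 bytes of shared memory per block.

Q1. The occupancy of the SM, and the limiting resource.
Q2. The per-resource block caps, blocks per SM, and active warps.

Answer: occupancy 5/12, limited by shared memory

registers: 32 blocks
shared memory: 10 blocks
warps: 24 blocks
blocks: 12 blocks

Answer: 10 blocks, 20 active warps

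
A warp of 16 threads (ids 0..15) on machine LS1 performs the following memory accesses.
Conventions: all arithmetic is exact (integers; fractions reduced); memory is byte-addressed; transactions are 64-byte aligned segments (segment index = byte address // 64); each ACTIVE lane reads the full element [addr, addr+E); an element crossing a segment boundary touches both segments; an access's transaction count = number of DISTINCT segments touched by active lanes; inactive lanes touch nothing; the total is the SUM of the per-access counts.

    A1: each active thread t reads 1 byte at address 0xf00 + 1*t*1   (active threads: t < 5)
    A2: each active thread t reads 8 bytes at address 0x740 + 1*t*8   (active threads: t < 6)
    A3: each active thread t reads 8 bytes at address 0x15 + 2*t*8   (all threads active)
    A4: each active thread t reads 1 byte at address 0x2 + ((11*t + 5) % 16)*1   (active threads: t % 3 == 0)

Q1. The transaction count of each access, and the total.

A1: 1 transaction
A2: 1 transaction
A3: 5 transactions
A4: 1 transaction

Answer: 1,1,5,1; total 8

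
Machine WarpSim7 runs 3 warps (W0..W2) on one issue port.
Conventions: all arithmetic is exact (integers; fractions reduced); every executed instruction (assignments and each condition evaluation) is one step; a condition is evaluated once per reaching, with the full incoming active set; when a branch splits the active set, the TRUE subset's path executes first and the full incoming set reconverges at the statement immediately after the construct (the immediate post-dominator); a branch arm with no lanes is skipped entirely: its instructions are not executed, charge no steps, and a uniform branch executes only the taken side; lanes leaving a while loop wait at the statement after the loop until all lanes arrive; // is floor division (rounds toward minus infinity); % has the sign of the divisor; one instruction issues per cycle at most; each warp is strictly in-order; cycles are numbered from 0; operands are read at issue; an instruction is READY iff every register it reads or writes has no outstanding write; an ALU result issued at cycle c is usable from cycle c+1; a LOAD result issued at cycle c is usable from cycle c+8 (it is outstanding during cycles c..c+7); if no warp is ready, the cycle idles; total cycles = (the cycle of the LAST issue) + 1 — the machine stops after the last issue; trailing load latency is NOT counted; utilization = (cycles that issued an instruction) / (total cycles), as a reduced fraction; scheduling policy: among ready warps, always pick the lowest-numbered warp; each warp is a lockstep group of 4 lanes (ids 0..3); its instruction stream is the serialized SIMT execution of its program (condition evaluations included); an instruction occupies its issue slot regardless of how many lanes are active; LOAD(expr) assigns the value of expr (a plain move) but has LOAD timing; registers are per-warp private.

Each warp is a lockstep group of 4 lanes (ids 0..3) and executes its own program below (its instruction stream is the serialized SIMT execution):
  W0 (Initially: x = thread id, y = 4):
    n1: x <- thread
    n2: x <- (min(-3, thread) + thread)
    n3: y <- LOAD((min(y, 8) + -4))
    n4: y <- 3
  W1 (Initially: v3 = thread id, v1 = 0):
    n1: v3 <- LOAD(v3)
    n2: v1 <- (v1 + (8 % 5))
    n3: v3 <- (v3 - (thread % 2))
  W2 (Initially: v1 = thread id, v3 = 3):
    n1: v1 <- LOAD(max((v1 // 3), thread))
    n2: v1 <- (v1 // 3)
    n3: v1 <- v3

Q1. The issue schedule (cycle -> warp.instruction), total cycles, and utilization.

cycle 0: W0.I0
cycle 1: W0.I1
cycle 2: W0.I2
cycle 3: W1.I0
cycle 4: W1.I1
cycle 5: W2.I0
cycle 6: idle
cycle 7: idle
cycle 8: idle
cycle 9: idle
cycle 10: W0.I3
cycle 11: W1.I2
cycle 12: idle
cycle 13: W2.I1
cycle 14: W2.I2

Answer: 15 cycles, utilization 2/3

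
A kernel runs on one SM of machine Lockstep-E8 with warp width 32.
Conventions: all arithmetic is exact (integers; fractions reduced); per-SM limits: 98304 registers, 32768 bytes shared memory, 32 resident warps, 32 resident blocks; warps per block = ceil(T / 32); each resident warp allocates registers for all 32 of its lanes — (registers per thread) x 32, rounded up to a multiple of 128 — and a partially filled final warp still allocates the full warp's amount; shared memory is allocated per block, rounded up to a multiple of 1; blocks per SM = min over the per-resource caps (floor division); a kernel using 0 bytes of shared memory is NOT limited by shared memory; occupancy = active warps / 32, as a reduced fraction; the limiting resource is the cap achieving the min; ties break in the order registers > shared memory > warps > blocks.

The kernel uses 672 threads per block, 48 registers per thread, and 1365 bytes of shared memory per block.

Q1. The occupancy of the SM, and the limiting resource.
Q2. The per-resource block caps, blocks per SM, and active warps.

Answer: occupancy 21/32, limited by warps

registers: 3 blocks
shared memory: 24 blocks
warps: 1 block
blocks: 32 blocks

Answer: 1 block, 21 active warps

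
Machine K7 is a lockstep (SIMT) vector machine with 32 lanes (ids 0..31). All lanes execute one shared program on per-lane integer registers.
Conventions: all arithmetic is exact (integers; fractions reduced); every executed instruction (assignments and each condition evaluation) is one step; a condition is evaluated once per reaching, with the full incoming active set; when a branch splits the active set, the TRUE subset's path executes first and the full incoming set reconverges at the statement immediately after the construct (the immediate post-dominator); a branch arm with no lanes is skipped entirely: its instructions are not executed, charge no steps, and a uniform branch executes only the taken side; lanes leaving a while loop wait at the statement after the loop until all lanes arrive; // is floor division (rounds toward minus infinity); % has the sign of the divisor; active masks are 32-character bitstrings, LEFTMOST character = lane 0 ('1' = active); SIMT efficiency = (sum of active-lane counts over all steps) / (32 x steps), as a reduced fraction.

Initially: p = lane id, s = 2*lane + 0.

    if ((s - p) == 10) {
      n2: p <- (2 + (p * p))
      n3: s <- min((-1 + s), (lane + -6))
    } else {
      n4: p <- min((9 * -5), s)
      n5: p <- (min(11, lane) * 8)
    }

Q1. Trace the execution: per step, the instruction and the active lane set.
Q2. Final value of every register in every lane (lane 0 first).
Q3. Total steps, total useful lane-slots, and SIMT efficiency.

step 0: eval ((s - p) == 10)         11111111111111111111111111111111
step 1: p <- (2 + (p * p))           00000000001000000000000000000000
step 2: s <- min((-1 + s), (lane + -6)) 00000000001000000000000000000000
step 3: p <- min((9 * -5), s)        11111111110111111111111111111111
step 4: p <- (min(11, lane) * 8)     11111111110111111111111111111111

Answer: 5 steps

p: 0,8,16,24,32,40,48,56,64,72,102,88,88,88,88,88,88,88,88,88,88,88,88,88,88,88,88,88,88,88,88,88
s: 0,2,4,6,8,10,12,14,16,18,4,22,24,26,28,30,32,34,36,38,40,42,44,46,48,50,52,54,56,58,60,62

steps = 5; useful = 96; efficiency = 96/160 = 3/5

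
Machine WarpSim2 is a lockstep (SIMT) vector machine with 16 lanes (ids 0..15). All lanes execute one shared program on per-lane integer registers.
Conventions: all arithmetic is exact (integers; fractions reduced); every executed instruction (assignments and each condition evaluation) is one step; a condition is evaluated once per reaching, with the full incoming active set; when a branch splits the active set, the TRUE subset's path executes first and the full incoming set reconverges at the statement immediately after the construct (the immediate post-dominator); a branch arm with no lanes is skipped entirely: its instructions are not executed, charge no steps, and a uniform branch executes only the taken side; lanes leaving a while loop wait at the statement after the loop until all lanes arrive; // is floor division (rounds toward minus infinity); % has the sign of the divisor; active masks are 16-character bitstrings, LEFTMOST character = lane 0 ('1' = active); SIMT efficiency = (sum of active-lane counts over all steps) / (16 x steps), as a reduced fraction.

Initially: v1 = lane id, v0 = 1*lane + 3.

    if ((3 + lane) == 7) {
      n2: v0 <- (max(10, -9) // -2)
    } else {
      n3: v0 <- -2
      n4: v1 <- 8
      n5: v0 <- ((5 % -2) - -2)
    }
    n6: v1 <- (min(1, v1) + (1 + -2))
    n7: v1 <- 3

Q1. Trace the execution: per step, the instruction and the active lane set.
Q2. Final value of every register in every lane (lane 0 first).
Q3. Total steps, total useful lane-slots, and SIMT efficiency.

step 0: eval ((3 + lane) == 7)       1111111111111111
step 1: v0 <- (max(10, -9) // -2)    0000100000000000
step 2: v0 <- -2                     1111011111111111
step 3: v1 <- 8                      1111011111111111
step 4: v0 <- ((5 % -2) - -2)        1111011111111111
step 5: v1 <- (min(1, v1) + (1 + -2)) 1111111111111111
step 6: v1 <- 3                      1111111111111111

Answer: 7 steps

v1: 3,3,3,3,3,3,3,3,3,3,3,3,3,3,3,3
v0: 1,1,1,1,-5,1,1,1,1,1,1,1,1,1,1,1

steps = 7; useful = 94; efficiency = 94/112 = 47/56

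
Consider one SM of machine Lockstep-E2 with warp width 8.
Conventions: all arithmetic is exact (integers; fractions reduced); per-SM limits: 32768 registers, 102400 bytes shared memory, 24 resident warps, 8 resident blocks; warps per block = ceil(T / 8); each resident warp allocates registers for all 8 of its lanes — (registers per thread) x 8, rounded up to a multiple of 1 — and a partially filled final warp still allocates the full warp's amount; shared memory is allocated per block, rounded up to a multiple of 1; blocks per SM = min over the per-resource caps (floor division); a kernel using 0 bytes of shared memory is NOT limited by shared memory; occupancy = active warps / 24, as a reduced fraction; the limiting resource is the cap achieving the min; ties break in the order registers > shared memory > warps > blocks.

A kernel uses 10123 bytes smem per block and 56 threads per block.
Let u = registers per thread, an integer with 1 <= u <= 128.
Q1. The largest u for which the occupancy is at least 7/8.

Answer: u = 128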